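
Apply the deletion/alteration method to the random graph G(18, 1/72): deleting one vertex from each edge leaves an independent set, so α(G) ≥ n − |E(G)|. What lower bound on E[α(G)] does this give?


E[|E(G)|] = C(18, 2)·p = 153 · (1/72) = 17/8.
E[α(G)] ≥ n − E[|E(G)|] = 18 − 17/8 = 127/8.
Numerically: ≈ 15.875000.
(This is only a lower bound; the true E[α(G)] may be larger.)

E[α(G)] ≥ 127/8 ≈ 15.875000.


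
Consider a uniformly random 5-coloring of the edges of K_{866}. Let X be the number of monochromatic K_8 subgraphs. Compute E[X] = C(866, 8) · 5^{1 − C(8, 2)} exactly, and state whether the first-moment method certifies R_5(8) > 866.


E[X] = C(866, 8) · 5^{1 − 28} = 7595214554331451620 · 5^{−27} = 7595214554331451620/7450580596923828125.
As a reduced fraction: E[X] = 1519042910866290324/1490116119384765625 ≈ 1.0194124.
Is E[X] < 1? NO.
Since E[X] ≥ 1, the first-moment bound is inconclusive at n = 866; it does NOT by itself certify R_5(8) > 866.

E[X] = 1519042910866290324/1490116119384765625 ≈ 1.0194124; E[X] ≥ 1; first-moment method inconclusive here.


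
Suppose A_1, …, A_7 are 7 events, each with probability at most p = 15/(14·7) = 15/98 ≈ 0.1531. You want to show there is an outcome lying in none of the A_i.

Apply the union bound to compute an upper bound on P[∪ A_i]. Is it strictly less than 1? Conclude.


Union bound: P[∪_{i=1}^{7} A_i] ≤ Σ_i P[A_i] ≤ 7·p = 7·(15/98) = 15/14.
Numerically: 15/14 ≈ 1.0714.
Is 15/14 < 1? NO.
Since the bound 15/14 is ≥ 1, the union bound is uninformative here; it does NOT by itself certify existence.

7·p = 15/14 ≈ 1.0714; existence NOT certified by the union bound.


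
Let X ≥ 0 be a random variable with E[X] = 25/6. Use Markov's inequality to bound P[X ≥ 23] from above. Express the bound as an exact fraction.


μ = E[X] = 25/6, a = 23.
Markov: P[X ≥ 23] ≤ μ/a = (25/6)/23 = 25/138.
Numerically: ≈ 0.181159.
(Since a = 23 > μ = 4.166667, the bound 25/138 is < 1 and informative.)

P[X ≥ 23] ≤ 25/138 ≈ 0.181159.


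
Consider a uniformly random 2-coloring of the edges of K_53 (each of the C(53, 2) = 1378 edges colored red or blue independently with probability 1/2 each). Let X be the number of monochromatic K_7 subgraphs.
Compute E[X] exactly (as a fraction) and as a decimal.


Let X = Σ_S X_S over the C(53, 7) = 154143080 subsets S of size 7, where X_S = 1 if the K_7 on S is monochromatic.
For a fixed S, the K_7 on S has C(7, 2) = 21 edges. P[all 21 edges red] = (1/2)^21, and likewise for blue, so P[monochromatic] = 2·(1/2)^21 = 2^{1 − 21} = 1/1048576.
Summing: E[X] = C(53, 7) · 2^{1 − 21} = 154143080 · 1/1048576 = 19267885/131072.
Numerically: E[X] ≈ 147.002296.

E[X] = C(53,7)·2^(1−C(7,2)) = 19267885/131072 ≈ 147.002296.


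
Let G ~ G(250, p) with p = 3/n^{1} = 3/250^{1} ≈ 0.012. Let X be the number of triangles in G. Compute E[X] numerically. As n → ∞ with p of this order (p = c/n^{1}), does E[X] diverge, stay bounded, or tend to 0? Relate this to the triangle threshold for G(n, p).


Number of potential triangles: C(250, 3) = 2573000.
Each occurs with probability p³ ≈ (0.012)³ ≈ 1.72800000e-06.
By linearity: E[X] = C(250, 3)·p³ ≈ 2573000 · 1.72800000e-06 ≈ 4.446144.
Here α = 1, so p = 3/n is exactly at the triangle threshold p ~ 1/n. Asymptotically E[X] → c³/6 = 3³/6 = 9/2 ≈ 4.500000, a bounded constant. In this regime the triangle count is asymptotically Poisson(c³/6).

E[X] ≈ 4.446144; in regime p = Θ(1/n^{1}) E[X] stays bounded (at the triangle threshold p ~ 1/n).


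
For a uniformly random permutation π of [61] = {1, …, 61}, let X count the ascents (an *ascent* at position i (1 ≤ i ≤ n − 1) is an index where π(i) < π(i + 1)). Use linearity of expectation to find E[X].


Write X = Σ X_I over i = 1, …, 60, with X_I the indicator of one ascent.
There are 60 indicators.
For each fixed i, the pair (π(i), π(i+1)) is a uniformly random ordered pair of distinct values from {1, …, 61}; by symmetry P[π(i) < π(i+1)] = 1/2.
By linearity: E[X] = 60 · (1/2) = (61 − 1) · (1/2) = 30 ≈ 30.0000.

E[X] = 30 = 30.0000.


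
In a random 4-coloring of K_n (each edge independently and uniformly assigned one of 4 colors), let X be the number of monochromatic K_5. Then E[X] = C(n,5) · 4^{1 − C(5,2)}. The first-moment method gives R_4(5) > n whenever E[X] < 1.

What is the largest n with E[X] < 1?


We need C(n, 5) · 4^{1 − 10} < 1, i.e. C(n, 5) < 4^{10 − 1} = 262144.
Check values of n near the boundary:
  n = 27: C(27, 5) = 80730; 80730 < 262144? YES
  n = 28: C(28, 5) = 98280; 98280 < 262144? YES
  n = 29: C(29, 5) = 118755; 118755 < 262144? YES
  n = 30: C(30, 5) = 142506; 142506 < 262144? YES
  n = 31: C(31, 5) = 169911; 169911 < 262144? YES
  n = 32: C(32, 5) = 201376; 201376 < 262144? YES
  n = 33: C(33, 5) = 237336; 237336 < 262144? YES
  n = 34: C(34, 5) = 278256; 278256 < 262144? NO
  n = 35: C(35, 5) = 324632; 324632 < 262144? NO
The largest n with C(n, 5) < 262144 is n = 33 (where E[X] = 29667/32768 ≈ 0.9054). Hence R_4(5) > 33, i.e. R_4(5) ≥ 34.

Largest n = 33; hence R_4(5) > 33.


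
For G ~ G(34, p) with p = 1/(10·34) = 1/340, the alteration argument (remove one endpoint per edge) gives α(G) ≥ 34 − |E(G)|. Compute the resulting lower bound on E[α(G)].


E[|E(G)|] = C(34, 2)·p = 561 · (1/340) = 33/20.
E[α(G)] ≥ n − E[|E(G)|] = 34 − 33/20 = 647/20.
Numerically: ≈ 32.35000.
(This is only a lower bound; the true E[α(G)] may be larger.)

E[α(G)] ≥ 647/20 ≈ 32.35000.


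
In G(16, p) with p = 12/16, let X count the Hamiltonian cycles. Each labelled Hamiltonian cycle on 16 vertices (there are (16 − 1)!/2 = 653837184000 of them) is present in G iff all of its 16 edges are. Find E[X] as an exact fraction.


K_16 has (16 − 1)!/2 = 653837184000 labelled Hamiltonian cycles.
For each such Hamiltonian cycle H, let X_H = 1 if all 16 edges of H are present in G. Then P[X_H = 1] = p^{16} = (3/4)^{16} = 43046721/4294967296.
By linearity: E[X] = Σ_H E[X_H] = 653837184000 · p^{16} = 653837184000 · 43046721/4294967296 = 27485885585032875/4194304.
Numerically: E[X] ≈ 6.5531e+09.

E[X] = 653837184000 · (3/4)^{16} = 27485885585032875/4194304 ≈ 6.5531e+09.


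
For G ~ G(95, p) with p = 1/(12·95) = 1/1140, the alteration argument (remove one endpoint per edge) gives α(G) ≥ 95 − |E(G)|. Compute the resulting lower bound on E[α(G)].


E[|E(G)|] = C(95, 2)·p = 4465 · (1/1140) = 47/12.
E[α(G)] ≥ n − E[|E(G)|] = 95 − 47/12 = 1093/12.
Numerically: ≈ 91.083.
(This is only a lower bound; the true E[α(G)] may be larger.)

E[α(G)] ≥ 1093/12 ≈ 91.083.


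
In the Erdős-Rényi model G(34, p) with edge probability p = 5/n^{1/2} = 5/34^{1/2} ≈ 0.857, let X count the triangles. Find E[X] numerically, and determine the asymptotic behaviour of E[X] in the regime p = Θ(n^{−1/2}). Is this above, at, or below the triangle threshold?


Number of potential triangles: C(34, 3) = 5984.
Each occurs with probability p³ ≈ (0.857)³ ≈ 6.30510e-01.
By linearity: E[X] = C(34, 3)·p³ ≈ 5984 · 6.30510e-01 ≈ 3772.969.
Since α = 1/2 < 1, p = c/n^{1/2} ≫ 1/n is above the triangle threshold p ~ 1/n. Asymptotically E[X] ~ (c³/6)·n^{3(1−α)} = (5³/6)·n^{1.5} → ∞; triangles are abundant w.h.p.

E[X] ≈ 3772.969; in regime p = Θ(1/n^{1/2}) E[X] diverges (above the triangle threshold p ~ 1/n).


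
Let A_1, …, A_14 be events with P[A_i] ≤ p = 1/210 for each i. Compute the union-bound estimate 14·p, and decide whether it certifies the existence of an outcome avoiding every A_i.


Union bound: P[∪_{i=1}^{14} A_i] ≤ Σ_i P[A_i] ≤ 14·p = 14·(1/210) = 1/15.
Numerically: 1/15 ≈ 0.067.
Is 1/15 < 1? YES.
Since P[∪ A_i] ≤ 1/15 < 1, the complement has P[∩ A_i^c] ≥ 1 − 1/15 = 14/15 > 0, so some outcome avoids every A_i.

14·p = 1/15 ≈ 0.067; existence CERTIFIED by the union bound.


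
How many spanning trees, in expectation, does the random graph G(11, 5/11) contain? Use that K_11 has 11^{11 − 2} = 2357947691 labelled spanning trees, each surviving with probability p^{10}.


K_11 has 11^{11 − 2} = 2357947691 labelled spanning trees.
For each such spanning tree H, let X_H = 1 if all 10 edges of H are present in G. Then P[X_H = 1] = p^{10} = (5/11)^{10} = 9765625/25937424601.
Summing the indicators: E[X] = Σ_H E[X_H] = 2357947691 · p^{10} = 2357947691 · 9765625/25937424601 = 9765625/11.
Numerically: E[X] ≈ 887784.

E[X] = 2357947691 · (5/11)^{10} = 9765625/11 ≈ 887784.


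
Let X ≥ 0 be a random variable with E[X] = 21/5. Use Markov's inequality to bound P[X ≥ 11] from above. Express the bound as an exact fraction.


μ = E[X] = 21/5, a = 11.
Markov: P[X ≥ 11] ≤ μ/a = (21/5)/11 = 21/55.
Numerically: ≈ 0.38182.
(Since a = 11 > μ = 4.20000, the bound 21/55 is < 1 and informative.)

P[X ≥ 11] ≤ 21/55 ≈ 0.38182.


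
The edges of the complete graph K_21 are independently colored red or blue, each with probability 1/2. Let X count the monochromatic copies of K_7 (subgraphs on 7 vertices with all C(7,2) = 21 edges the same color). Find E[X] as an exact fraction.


Let X = Σ_S X_S over the C(21, 7) = 116280 subsets S of size 7, where X_S = 1 if the K_7 on S is monochromatic.
For a fixed S, the K_7 on S has C(7, 2) = 21 edges. P[all 21 edges red] = (1/2)^21, and likewise for blue, so P[monochromatic] = 2·(1/2)^21 = 2^{1 − 21} = 1/1048576.
Summing: E[X] = C(21, 7) · 2^{1 − 21} = 116280 · 1/1048576 = 14535/131072.
Numerically: E[X] ≈ 0.1109.

E[X] = C(21,7)·2^(1−C(7,2)) = 14535/131072 ≈ 0.1109.


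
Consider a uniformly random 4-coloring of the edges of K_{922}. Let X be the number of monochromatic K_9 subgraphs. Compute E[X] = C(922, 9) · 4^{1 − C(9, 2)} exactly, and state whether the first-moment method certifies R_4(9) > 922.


E[X] = C(922, 9) · 4^{1 − 36} = 1275867683890227543270 · 4^{−35} = 1275867683890227543270/1180591620717411303424.
As a reduced fraction: E[X] = 637933841945113771635/590295810358705651712 ≈ 1.0807.
Is E[X] < 1? NO.
Since E[X] ≥ 1, the first-moment bound is inconclusive at n = 922; it does NOT by itself certify R_4(9) > 922.

E[X] = 637933841945113771635/590295810358705651712 ≈ 1.0807; E[X] ≥ 1; first-moment method inconclusive here.


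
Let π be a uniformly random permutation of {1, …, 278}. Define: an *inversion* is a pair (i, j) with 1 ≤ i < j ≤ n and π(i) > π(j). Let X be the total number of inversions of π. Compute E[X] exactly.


Write X = Σ X_I over the C(278, 2) = 38503 pairs i < j, with X_I the indicator of one inversion.
There are 38503 indicators.
For each fixed pair i < j, the values π(i) and π(j) are two distinct elements of {1, …, 278} in uniformly random order; by symmetry P[π(i) > π(j)] = 1/2.
By linearity: E[X] = 38503 · (1/2) = C(278, 2) · (1/2) = 38503/2 = 38503/2 ≈ 19251.500000.

E[X] = 38503/2 = 19251.500000.


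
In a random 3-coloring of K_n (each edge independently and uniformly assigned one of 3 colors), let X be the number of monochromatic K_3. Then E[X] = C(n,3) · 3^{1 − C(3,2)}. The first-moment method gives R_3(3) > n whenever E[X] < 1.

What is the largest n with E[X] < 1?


We need C(n, 3) · 3^{1 − 3} < 1, i.e. C(n, 3) < 3^{3 − 1} = 9.
Check values of n near the boundary:
  n = 3: C(3, 3) = 1; 1 < 9? YES
  n = 4: C(4, 3) = 4; 4 < 9? YES
  n = 5: C(5, 3) = 10; 10 < 9? NO
The largest n with C(n, 3) < 9 is n = 4 (where E[X] = 4/9 ≈ 0.4444444). Hence R_3(3) > 4, i.e. R_3(3) ≥ 5.

Largest n = 4; hence R_3(3) > 4.


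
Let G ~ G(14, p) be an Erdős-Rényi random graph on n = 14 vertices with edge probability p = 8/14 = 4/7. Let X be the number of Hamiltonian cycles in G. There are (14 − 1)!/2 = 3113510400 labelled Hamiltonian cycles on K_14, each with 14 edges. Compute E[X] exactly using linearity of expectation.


K_14 has (14 − 1)!/2 = 3113510400 labelled Hamiltonian cycles.
For each such Hamiltonian cycle H, let X_H = 1 if all 14 edges of H are present in G. Then P[X_H = 1] = p^{14} = (4/7)^{14} = 268435456/678223072849.
By linearity of expectation: E[X] = Σ_H E[X_H] = 3113510400 · p^{14} = 3113510400 · 268435456/678223072849 = 119396654854963200/96889010407.
Numerically: E[X] ≈ 1.232e+06.

E[X] = 3113510400 · (4/7)^{14} = 119396654854963200/96889010407 ≈ 1.232e+06.


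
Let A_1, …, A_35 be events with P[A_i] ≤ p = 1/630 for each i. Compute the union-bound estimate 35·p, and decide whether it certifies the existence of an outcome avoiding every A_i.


Union bound: P[∪_{i=1}^{35} A_i] ≤ Σ_i P[A_i] ≤ 35·p = 35·(1/630) = 1/18.
Numerically: 1/18 ≈ 0.05556.
Is 1/18 < 1? YES.
Since P[∪ A_i] ≤ 1/18 < 1, the complement has P[∩ A_i^c] ≥ 1 − 1/18 = 17/18 > 0, so some outcome avoids every A_i.

35·p = 1/18 ≈ 0.05556; existence CERTIFIED by the union bound.


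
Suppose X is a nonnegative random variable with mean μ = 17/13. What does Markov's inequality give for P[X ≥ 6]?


μ = E[X] = 17/13, a = 6.
Markov: P[X ≥ 6] ≤ μ/a = (17/13)/6 = 17/78.
Numerically: ≈ 0.2179.
(Since a = 6 > μ = 1.3077, the bound 17/78 is < 1 and informative.)

P[X ≥ 6] ≤ 17/78 ≈ 0.2179.


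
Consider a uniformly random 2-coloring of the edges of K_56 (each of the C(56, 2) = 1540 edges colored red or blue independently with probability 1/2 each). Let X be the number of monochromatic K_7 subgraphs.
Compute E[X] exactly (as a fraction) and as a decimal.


Let X = Σ_S X_S over the C(56, 7) = 231917400 subsets S of size 7, where X_S = 1 if the K_7 on S is monochromatic.
For a fixed S, the K_7 on S has C(7, 2) = 21 edges. P[all 21 edges red] = (1/2)^21, and likewise for blue, so P[monochromatic] = 2·(1/2)^21 = 2^{1 − 21} = 1/1048576.
By linearity: E[X] = C(56, 7) · 2^{1 − 21} = 231917400 · 1/1048576 = 28989675/131072.
Numerically: E[X] ≈ 221.1737.

E[X] = C(56,7)·2^(1−C(7,2)) = 28989675/131072 ≈ 221.1737.


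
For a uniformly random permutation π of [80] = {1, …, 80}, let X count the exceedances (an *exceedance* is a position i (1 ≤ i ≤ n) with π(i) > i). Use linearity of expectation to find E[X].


Write X = Σ_{i=1}^{80} X_i, where X_i = 1_{π(i) > i}.
For each fixed i, π(i) is uniform over {1, …, 80} (marginal of a uniform permutation), so P[π(i) > i] = (n − i)/n. Summing: Σ_{i=1}^{80} (n − i)/n = (0 + 1 + … + 79)/80 = 80(80 − 1)/(2·80) = (80 − 1)/2.
Hence E[X] = Σ_{i=1}^{80} (80 − i)/80 = 79/2 ≈ 39.500000.

E[X] = 79/2 = 39.500000.


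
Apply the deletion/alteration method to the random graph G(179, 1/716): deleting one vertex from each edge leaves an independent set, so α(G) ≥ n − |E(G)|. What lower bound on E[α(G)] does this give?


E[|E(G)|] = C(179, 2)·p = 15931 · (1/716) = 89/4.
E[α(G)] ≥ n − E[|E(G)|] = 179 − 89/4 = 627/4.
Numerically: ≈ 156.750000.
(This is only a lower bound; the true E[α(G)] may be larger.)

E[α(G)] ≥ 627/4 ≈ 156.750000.


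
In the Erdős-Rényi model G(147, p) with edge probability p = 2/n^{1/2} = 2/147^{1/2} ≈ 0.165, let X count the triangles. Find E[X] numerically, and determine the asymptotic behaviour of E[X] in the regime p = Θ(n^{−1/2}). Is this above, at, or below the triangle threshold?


Number of potential triangles: C(147, 3) = 518665.
Each occurs with probability p³ ≈ (0.165)³ ≈ 4.48863e-03.
By linearity: E[X] = C(147, 3)·p³ ≈ 518665 · 4.48863e-03 ≈ 2328.096.
Since α = 1/2 < 1, p = c/n^{1/2} ≫ 1/n is above the triangle threshold p ~ 1/n. Asymptotically E[X] ~ (c³/6)·n^{3(1−α)} = (2³/6)·n^{1.5} → ∞; triangles are abundant w.h.p.

E[X] ≈ 2328.096; in regime p = Θ(1/n^{1/2}) E[X] diverges (above the triangle threshold p ~ 1/n).


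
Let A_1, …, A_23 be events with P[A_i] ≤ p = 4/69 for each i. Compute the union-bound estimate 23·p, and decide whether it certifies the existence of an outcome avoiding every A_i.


Union bound: P[∪_{i=1}^{23} A_i] ≤ Σ_i P[A_i] ≤ 23·p = 23·(4/69) = 4/3.
Numerically: 4/3 ≈ 1.3333333.
Is 4/3 < 1? NO.
Since the bound 4/3 is ≥ 1, the union bound is uninformative here; it does NOT by itself certify existence.

23·p = 4/3 ≈ 1.3333333; existence NOT certified by the union bound.


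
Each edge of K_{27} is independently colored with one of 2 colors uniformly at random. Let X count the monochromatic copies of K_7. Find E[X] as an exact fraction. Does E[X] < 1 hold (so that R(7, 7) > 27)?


E[X] = C(27, 7) · 2^{1 − 21} = 888030 · 2^{−20} = 888030/1048576.
As a reduced fraction: E[X] = 444015/524288 ≈ 0.8468914.
Is E[X] < 1? YES.
Since E[X] < 1, there exists a 2-coloring of K_{27} with no monochromatic K_7; hence R(7, 7) > 27.

E[X] = 444015/524288 ≈ 0.8468914; E[X] < 1, so R(7, 7) > 27.


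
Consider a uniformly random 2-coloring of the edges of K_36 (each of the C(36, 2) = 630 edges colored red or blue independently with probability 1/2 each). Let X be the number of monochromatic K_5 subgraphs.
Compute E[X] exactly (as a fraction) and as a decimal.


Let X = Σ_S X_S over the C(36, 5) = 376992 subsets S of size 5, where X_S = 1 if the K_5 on S is monochromatic.
For a fixed S, the K_5 on S has C(5, 2) = 10 edges. P[all 10 edges red] = (1/2)^10, and likewise for blue, so P[monochromatic] = 2·(1/2)^10 = 2^{1 − 10} = 1/512.
By linearity of expectation: E[X] = C(36, 5) · 2^{1 − 10} = 376992 · 1/512 = 11781/16.
Numerically: E[X] ≈ 736.312500.

E[X] = C(36,5)·2^(1−C(5,2)) = 11781/16 ≈ 736.312500.


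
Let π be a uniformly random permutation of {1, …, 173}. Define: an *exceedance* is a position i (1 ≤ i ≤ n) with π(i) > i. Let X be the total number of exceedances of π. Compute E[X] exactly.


Write X = Σ_{i=1}^{173} X_i, where X_i = 1_{π(i) > i}.
For each fixed i, π(i) is uniform over {1, …, 173} (marginal of a uniform permutation), so P[π(i) > i] = (n − i)/n. Summing: Σ_{i=1}^{173} (n − i)/n = (0 + 1 + … + 172)/173 = 173(173 − 1)/(2·173) = (173 − 1)/2.
Hence E[X] = Σ_{i=1}^{173} (173 − i)/173 = 86 ≈ 86.000000.

E[X] = 86 = 86.000000.


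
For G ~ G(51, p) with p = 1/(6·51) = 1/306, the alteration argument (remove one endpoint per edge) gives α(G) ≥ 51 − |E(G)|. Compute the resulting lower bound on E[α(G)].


E[|E(G)|] = C(51, 2)·p = 1275 · (1/306) = 25/6.
E[α(G)] ≥ n − E[|E(G)|] = 51 − 25/6 = 281/6.
Numerically: ≈ 46.833333.
(This is only a lower bound; the true E[α(G)] may be larger.)

E[α(G)] ≥ 281/6 ≈ 46.833333.


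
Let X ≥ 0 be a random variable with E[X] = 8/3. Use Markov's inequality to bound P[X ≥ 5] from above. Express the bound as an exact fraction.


μ = E[X] = 8/3, a = 5.
Markov: P[X ≥ 5] ≤ μ/a = (8/3)/5 = 8/15.
Numerically: ≈ 0.53333.
(Since a = 5 > μ = 2.66667, the bound 8/15 is < 1 and informative.)

P[X ≥ 5] ≤ 8/15 ≈ 0.53333.


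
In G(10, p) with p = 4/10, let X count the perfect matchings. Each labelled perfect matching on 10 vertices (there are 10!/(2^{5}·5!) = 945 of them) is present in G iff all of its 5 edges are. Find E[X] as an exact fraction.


K_10 has 10!/(2^{5}·5!) = 945 labelled perfect matchings.
For each such perfect matching H, let X_H = 1 if all 5 edges of H are present in G. Then P[X_H = 1] = p^{5} = (2/5)^{5} = 32/3125.
Summing the indicators: E[X] = Σ_H E[X_H] = 945 · p^{5} = 945 · 32/3125 = 6048/625.
Numerically: E[X] ≈ 9.677.

E[X] = 945 · (2/5)^{5} = 6048/625 ≈ 9.677.


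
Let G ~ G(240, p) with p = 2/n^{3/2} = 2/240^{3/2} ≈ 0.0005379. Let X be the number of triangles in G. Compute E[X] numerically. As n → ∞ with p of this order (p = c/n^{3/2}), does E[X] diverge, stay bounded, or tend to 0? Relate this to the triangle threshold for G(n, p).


Number of potential triangles: C(240, 3) = 2275280.
Each occurs with probability p³ ≈ (0.0005379)³ ≈ 1.556465e-10.
By linearity: E[X] = C(240, 3)·p³ ≈ 2275280 · 1.556465e-10 ≈ 0.0004.
Since α = 3/2 > 1, p = c/n^{3/2} = o(1/n) is below the triangle threshold p ~ 1/n. Asymptotically E[X] ~ (c³/6)·n^{3(1−α)} = (2³/6)·n^{-1.5} → 0, so by Markov's inequality G has no triangles w.h.p.

E[X] ≈ 0.0004; in regime p = Θ(1/n^{3/2}) E[X] tends to 0 (below the triangle threshold p ~ 1/n).


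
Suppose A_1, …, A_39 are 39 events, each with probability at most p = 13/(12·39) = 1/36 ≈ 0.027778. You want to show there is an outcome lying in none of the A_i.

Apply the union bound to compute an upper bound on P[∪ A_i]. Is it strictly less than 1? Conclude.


Union bound: P[∪_{i=1}^{39} A_i] ≤ Σ_i P[A_i] ≤ 39·p = 39·(1/36) = 13/12.
Numerically: 13/12 ≈ 1.083333.
Is 13/12 < 1? NO.
Since the bound 13/12 is ≥ 1, the union bound is uninformative here; it does NOT by itself certify existence.

39·p = 13/12 ≈ 1.083333; existence NOT certified by the union bound.


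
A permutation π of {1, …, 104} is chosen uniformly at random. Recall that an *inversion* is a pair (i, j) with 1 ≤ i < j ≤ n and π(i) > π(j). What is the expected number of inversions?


Write X = Σ X_I over the C(104, 2) = 5356 pairs i < j, with X_I the indicator of one inversion.
There are 5356 indicators.
For each fixed pair i < j, the values π(i) and π(j) are two distinct elements of {1, …, 104} in uniformly random order; by symmetry P[π(i) > π(j)] = 1/2.
By linearity: E[X] = 5356 · (1/2) = C(104, 2) · (1/2) = 5356/2 = 2678 ≈ 2678.0000.

E[X] = 2678 = 2678.0000.


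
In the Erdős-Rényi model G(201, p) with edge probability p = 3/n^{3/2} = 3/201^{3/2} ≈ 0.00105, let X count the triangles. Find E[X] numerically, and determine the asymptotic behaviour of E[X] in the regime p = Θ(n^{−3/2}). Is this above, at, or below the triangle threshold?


Number of potential triangles: C(201, 3) = 1333300.
Each occurs with probability p³ ≈ (0.00105)³ ≈ 1.16676e-09.
By linearity: E[X] = C(201, 3)·p³ ≈ 1333300 · 1.16676e-09 ≈ 0.002.
Since α = 3/2 > 1, p = c/n^{3/2} = o(1/n) is below the triangle threshold p ~ 1/n. Asymptotically E[X] ~ (c³/6)·n^{3(1−α)} = (3³/6)·n^{-1.5} → 0, so by Markov's inequality G has no triangles w.h.p.

E[X] ≈ 0.002; in regime p = Θ(1/n^{3/2}) E[X] tends to 0 (below the triangle threshold p ~ 1/n).


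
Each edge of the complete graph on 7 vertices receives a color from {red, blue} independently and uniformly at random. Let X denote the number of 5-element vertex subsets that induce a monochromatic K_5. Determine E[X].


Let X = Σ_S X_S over the C(7, 5) = 21 subsets S of size 5, where X_S = 1 if the K_5 on S is monochromatic.
For a fixed S, the K_5 on S has C(5, 2) = 10 edges. P[all 10 edges red] = (1/2)^10, and likewise for blue, so P[monochromatic] = 2·(1/2)^10 = 2^{1 − 10} = 1/512.
By linearity: E[X] = C(7, 5) · 2^{1 − 10} = 21 · 1/512 = 21/512.
Numerically: E[X] ≈ 0.041.

E[X] = C(7,5)·2^(1−C(5,2)) = 21/512 ≈ 0.041.


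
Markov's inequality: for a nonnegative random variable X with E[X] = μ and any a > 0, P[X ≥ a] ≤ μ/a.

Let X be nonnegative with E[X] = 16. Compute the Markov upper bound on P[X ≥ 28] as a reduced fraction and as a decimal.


μ = E[X] = 16, a = 28.
Markov: P[X ≥ 28] ≤ μ/a = (16)/28 = 4/7.
Numerically: ≈ 0.57143.
(Since a = 28 > μ = 16.00000, the bound 4/7 is < 1 and informative.)

P[X ≥ 28] ≤ 4/7 ≈ 0.57143.


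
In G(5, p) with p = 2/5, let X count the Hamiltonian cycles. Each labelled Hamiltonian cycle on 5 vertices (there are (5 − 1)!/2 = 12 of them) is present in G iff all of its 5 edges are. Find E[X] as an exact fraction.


K_5 has (5 − 1)!/2 = 12 labelled Hamiltonian cycles.
For each such Hamiltonian cycle H, let X_H = 1 if all 5 edges of H are present in G. Then P[X_H = 1] = p^{5} = (2/5)^{5} = 32/3125.
Summing the indicators: E[X] = Σ_H E[X_H] = 12 · p^{5} = 12 · 32/3125 = 384/3125.
Numerically: E[X] ≈ 0.12288.

E[X] = 12 · (2/5)^{5} = 384/3125 ≈ 0.12288.


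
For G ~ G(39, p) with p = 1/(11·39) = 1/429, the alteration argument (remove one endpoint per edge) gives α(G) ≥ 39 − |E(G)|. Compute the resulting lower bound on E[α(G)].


E[|E(G)|] = C(39, 2)·p = 741 · (1/429) = 19/11.
E[α(G)] ≥ n − E[|E(G)|] = 39 − 19/11 = 410/11.
Numerically: ≈ 37.27273.
(This is only a lower bound; the true E[α(G)] may be larger.)

E[α(G)] ≥ 410/11 ≈ 37.27273.


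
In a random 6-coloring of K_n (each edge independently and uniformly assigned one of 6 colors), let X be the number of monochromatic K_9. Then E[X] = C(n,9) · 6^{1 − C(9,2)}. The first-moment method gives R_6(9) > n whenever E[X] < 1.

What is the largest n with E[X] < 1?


We need C(n, 9) · 6^{1 − 36} < 1, i.e. C(n, 9) < 6^{36 − 1} = 1719070799748422591028658176.
Check values of n near the boundary:
  n = 4404: C(4404, 9) = 1703375445537161676647015880; 1703375445537161676647015880 < 1719070799748422591028658176? YES
  n = 4405: C(4405, 9) = 1706862792900636302463627150; 1706862792900636302463627150 < 1719070799748422591028658176? YES
  n = 4406: C(4406, 9) = 1710356485221788389505285700; 1710356485221788389505285700 < 1719070799748422591028658176? YES
  n = 4407: C(4407, 9) = 1713856532599459170657070050; 1713856532599459170657070050 < 1719070799748422591028658176? YES
  n = 4408: C(4408, 9) = 1717362945146264156457459600; 1717362945146264156457459600 < 1719070799748422591028658176? YES
  n = 4409: C(4409, 9) = 1720875732988608787686577131; 1720875732988608787686577131 < 1719070799748422591028658176? NO
  n = 4410: C(4410, 9) = 1724394906266704102180823710; 1724394906266704102180823710 < 1719070799748422591028658176? NO
  n = 4411: C(4411, 9) = 1727920475134582415883601405; 1727920475134582415883601405 < 1719070799748422591028658176? NO
The largest n with C(n, 9) < 1719070799748422591028658176 is n = 4408 (where E[X] = 35778394690547169926197075/35813974994758803979763712 ≈ 0.999007). Hence R_6(9) > 4408, i.e. R_6(9) ≥ 4409.

Largest n = 4408; hence R_6(9) > 4408.


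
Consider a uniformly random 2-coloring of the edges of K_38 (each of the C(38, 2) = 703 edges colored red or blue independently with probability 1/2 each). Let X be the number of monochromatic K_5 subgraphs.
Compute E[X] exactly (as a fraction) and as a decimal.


Let X = Σ_S X_S over the C(38, 5) = 501942 subsets S of size 5, where X_S = 1 if the K_5 on S is monochromatic.
For a fixed S, the K_5 on S has C(5, 2) = 10 edges. P[all 10 edges red] = (1/2)^10, and likewise for blue, so P[monochromatic] = 2·(1/2)^10 = 2^{1 − 10} = 1/512.
By linearity of expectation: E[X] = C(38, 5) · 2^{1 − 10} = 501942 · 1/512 = 250971/256.
Numerically: E[X] ≈ 980.355.

E[X] = C(38,5)·2^(1−C(5,2)) = 250971/256 ≈ 980.355.


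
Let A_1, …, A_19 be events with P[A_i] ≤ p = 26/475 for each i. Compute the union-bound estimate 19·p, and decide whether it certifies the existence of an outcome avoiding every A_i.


Union bound: P[∪_{i=1}^{19} A_i] ≤ Σ_i P[A_i] ≤ 19·p = 19·(26/475) = 26/25.
Numerically: 26/25 ≈ 1.0400.
Is 26/25 < 1? NO.
Since the bound 26/25 is ≥ 1, the union bound is uninformative here; it does NOT by itself certify existence.

19·p = 26/25 ≈ 1.0400; existence NOT certified by the union bound.


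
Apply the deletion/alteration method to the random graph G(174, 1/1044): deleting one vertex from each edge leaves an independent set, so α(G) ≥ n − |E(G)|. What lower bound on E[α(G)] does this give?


E[|E(G)|] = C(174, 2)·p = 15051 · (1/1044) = 173/12.
E[α(G)] ≥ n − E[|E(G)|] = 174 − 173/12 = 1915/12.
Numerically: ≈ 159.583.
(This is only a lower bound; the true E[α(G)] may be larger.)

E[α(G)] ≥ 1915/12 ≈ 159.583.


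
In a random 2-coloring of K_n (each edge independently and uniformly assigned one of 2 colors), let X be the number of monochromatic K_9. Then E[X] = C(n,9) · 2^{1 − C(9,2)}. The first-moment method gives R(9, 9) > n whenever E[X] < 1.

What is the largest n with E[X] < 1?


We need C(n, 9) · 2^{1 − 36} < 1, i.e. C(n, 9) < 2^{36 − 1} = 34359738368.
Check values of n near the boundary:
  n = 64: C(64, 9) = 27540584512; 27540584512 < 34359738368? YES
  n = 65: C(65, 9) = 31966749880; 31966749880 < 34359738368? YES
  n = 66: C(66, 9) = 37014131440; 37014131440 < 34359738368? NO
The largest n with C(n, 9) < 34359738368 is n = 65 (where E[X] = 3995843735/4294967296 ≈ 0.9303549). Hence R(9, 9) > 65, i.e. R(9, 9) ≥ 66.

Largest n = 65; hence R(9, 9) > 65.


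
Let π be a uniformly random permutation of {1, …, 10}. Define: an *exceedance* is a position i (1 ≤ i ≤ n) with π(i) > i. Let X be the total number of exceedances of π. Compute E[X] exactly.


Write X = Σ_{i=1}^{10} X_i, where X_i = 1_{π(i) > i}.
For each fixed i, π(i) is uniform over {1, …, 10} (marginal of a uniform permutation), so P[π(i) > i] = (n − i)/n. Summing: Σ_{i=1}^{10} (n − i)/n = (0 + 1 + … + 9)/10 = 10(10 − 1)/(2·10) = (10 − 1)/2.
Hence E[X] = Σ_{i=1}^{10} (10 − i)/10 = 9/2 ≈ 4.50000.

E[X] = 9/2 = 4.50000.


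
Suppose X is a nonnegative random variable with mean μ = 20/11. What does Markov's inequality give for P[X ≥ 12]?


μ = E[X] = 20/11, a = 12.
Markov: P[X ≥ 12] ≤ μ/a = (20/11)/12 = 5/33.
Numerically: ≈ 0.1515.
(Since a = 12 > μ = 1.8182, the bound 5/33 is < 1 and informative.)

P[X ≥ 12] ≤ 5/33 ≈ 0.1515.


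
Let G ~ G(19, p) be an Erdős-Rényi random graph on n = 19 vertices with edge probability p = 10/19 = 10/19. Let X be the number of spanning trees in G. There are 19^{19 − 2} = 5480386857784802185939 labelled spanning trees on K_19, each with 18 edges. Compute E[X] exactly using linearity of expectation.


K_19 has 19^{19 − 2} = 5480386857784802185939 labelled spanning trees.
For each such spanning tree H, let X_H = 1 if all 18 edges of H are present in G. Then P[X_H = 1] = p^{18} = (10/19)^{18} = 1000000000000000000/104127350297911241532841.
By linearity of expectation: E[X] = Σ_H E[X_H] = 5480386857784802185939 · p^{18} = 5480386857784802185939 · 1000000000000000000/104127350297911241532841 = 1000000000000000000/19.
Numerically: E[X] ≈ 5.26316e+16.

E[X] = 5480386857784802185939 · (10/19)^{18} = 1000000000000000000/19 ≈ 5.26316e+16.


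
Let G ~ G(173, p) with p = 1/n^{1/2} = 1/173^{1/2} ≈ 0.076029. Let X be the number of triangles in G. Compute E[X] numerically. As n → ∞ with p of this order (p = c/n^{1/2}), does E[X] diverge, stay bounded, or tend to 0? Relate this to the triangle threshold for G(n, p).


Number of potential triangles: C(173, 3) = 848046.
Each occurs with probability p³ ≈ (0.076029)³ ≈ 4.3947163e-04.
By linearity: E[X] = C(173, 3)·p³ ≈ 848046 · 4.3947163e-04 ≈ 372.69216.
Since α = 1/2 < 1, p = c/n^{1/2} ≫ 1/n is above the triangle threshold p ~ 1/n. Asymptotically E[X] ~ (c³/6)·n^{3(1−α)} = (1³/6)·n^{1.5} → ∞; triangles are abundant w.h.p.

E[X] ≈ 372.69216; in regime p = Θ(1/n^{1/2}) E[X] diverges (above the triangle threshold p ~ 1/n).


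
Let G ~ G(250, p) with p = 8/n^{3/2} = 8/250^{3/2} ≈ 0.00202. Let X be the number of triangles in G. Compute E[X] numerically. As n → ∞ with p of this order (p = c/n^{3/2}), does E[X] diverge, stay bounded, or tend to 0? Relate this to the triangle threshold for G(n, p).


Number of potential triangles: C(250, 3) = 2573000.
Each occurs with probability p³ ≈ (0.00202)³ ≈ 8.28972e-09.
By linearity: E[X] = C(250, 3)·p³ ≈ 2573000 · 8.28972e-09 ≈ 0.021.
Since α = 3/2 > 1, p = c/n^{3/2} = o(1/n) is below the triangle threshold p ~ 1/n. Asymptotically E[X] ~ (c³/6)·n^{3(1−α)} = (8³/6)·n^{-1.5} → 0, so by Markov's inequality G has no triangles w.h.p.

E[X] ≈ 0.021; in regime p = Θ(1/n^{3/2}) E[X] tends to 0 (below the triangle threshold p ~ 1/n).


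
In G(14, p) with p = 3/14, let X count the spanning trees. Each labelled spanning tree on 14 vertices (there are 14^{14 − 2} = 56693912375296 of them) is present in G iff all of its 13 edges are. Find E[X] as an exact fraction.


K_14 has 14^{14 − 2} = 56693912375296 labelled spanning trees.
For each such spanning tree H, let X_H = 1 if all 13 edges of H are present in G. Then P[X_H = 1] = p^{13} = (3/14)^{13} = 1594323/793714773254144.
By linearity: E[X] = Σ_H E[X_H] = 56693912375296 · p^{13} = 56693912375296 · 1594323/793714773254144 = 1594323/14.
Numerically: E[X] ≈ 1.14e+05.

E[X] = 56693912375296 · (3/14)^{13} = 1594323/14 ≈ 1.14e+05.


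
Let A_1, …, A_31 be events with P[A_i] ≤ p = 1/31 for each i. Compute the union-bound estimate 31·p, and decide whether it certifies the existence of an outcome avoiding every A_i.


Union bound: P[∪_{i=1}^{31} A_i] ≤ Σ_i P[A_i] ≤ 31·p = 31·(1/31) = 1.
Numerically: 1 ≈ 1.0000000.
Is 1 < 1? NO.
Since the bound 1 is ≥ 1, the union bound is uninformative here; it does NOT by itself certify existence.

31·p = 1 ≈ 1.0000000; existence NOT certified by the union bound.


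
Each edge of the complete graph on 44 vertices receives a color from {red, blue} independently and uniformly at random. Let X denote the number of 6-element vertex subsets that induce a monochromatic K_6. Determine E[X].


Let X = Σ_S X_S over the C(44, 6) = 7059052 subsets S of size 6, where X_S = 1 if the K_6 on S is monochromatic.
For a fixed S, the K_6 on S has C(6, 2) = 15 edges. P[all 15 edges red] = (1/2)^15, and likewise for blue, so P[monochromatic] = 2·(1/2)^15 = 2^{1 − 15} = 1/16384.
By linearity: E[X] = C(44, 6) · 2^{1 − 15} = 7059052 · 1/16384 = 1764763/4096.
Numerically: E[X] ≈ 430.8503.

E[X] = C(44,6)·2^(1−C(6,2)) = 1764763/4096 ≈ 430.8503.


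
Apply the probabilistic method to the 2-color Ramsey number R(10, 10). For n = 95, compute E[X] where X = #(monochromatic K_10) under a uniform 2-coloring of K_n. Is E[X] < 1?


E[X] = C(95, 10) · 2^{1 − 45} = 10104934117421 · 2^{−44} = 10104934117421/17592186044416.
As a reduced fraction: E[X] = 10104934117421/17592186044416 ≈ 0.574.
Is E[X] < 1? YES.
Since E[X] < 1, there exists a 2-coloring of K_{95} with no monochromatic K_10; hence R(10, 10) > 95.

E[X] = 10104934117421/17592186044416 ≈ 0.574; E[X] < 1, so R(10, 10) > 95.


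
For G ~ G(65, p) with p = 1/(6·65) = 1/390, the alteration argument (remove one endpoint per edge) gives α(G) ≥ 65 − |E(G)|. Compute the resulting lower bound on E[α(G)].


E[|E(G)|] = C(65, 2)·p = 2080 · (1/390) = 16/3.
E[α(G)] ≥ n − E[|E(G)|] = 65 − 16/3 = 179/3.
Numerically: ≈ 59.6667.
(This is only a lower bound; the true E[α(G)] may be larger.)

E[α(G)] ≥ 179/3 ≈ 59.6667.


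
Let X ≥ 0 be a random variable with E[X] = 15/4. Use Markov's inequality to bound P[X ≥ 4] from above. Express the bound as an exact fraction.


μ = E[X] = 15/4, a = 4.
Markov: P[X ≥ 4] ≤ μ/a = (15/4)/4 = 15/16.
Numerically: ≈ 0.93750.
(Since a = 4 > μ = 3.75000, the bound 15/16 is < 1 and informative.)

P[X ≥ 4] ≤ 15/16 ≈ 0.93750.


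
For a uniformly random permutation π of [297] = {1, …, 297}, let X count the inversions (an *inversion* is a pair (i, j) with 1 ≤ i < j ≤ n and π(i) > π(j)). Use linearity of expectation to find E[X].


Write X = Σ X_I over the C(297, 2) = 43956 pairs i < j, with X_I the indicator of one inversion.
There are 43956 indicators.
For each fixed pair i < j, the values π(i) and π(j) are two distinct elements of {1, …, 297} in uniformly random order; by symmetry P[π(i) > π(j)] = 1/2.
By linearity: E[X] = 43956 · (1/2) = C(297, 2) · (1/2) = 43956/2 = 21978 ≈ 21978.000.

E[X] = 21978 = 21978.000.


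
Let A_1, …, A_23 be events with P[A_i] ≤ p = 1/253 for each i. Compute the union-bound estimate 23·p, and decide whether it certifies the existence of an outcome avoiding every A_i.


Union bound: P[∪_{i=1}^{23} A_i] ≤ Σ_i P[A_i] ≤ 23·p = 23·(1/253) = 1/11.
Numerically: 1/11 ≈ 0.0909.
Is 1/11 < 1? YES.
Since P[∪ A_i] ≤ 1/11 < 1, the complement has P[∩ A_i^c] ≥ 1 − 1/11 = 10/11 > 0, so some outcome avoids every A_i.

23·p = 1/11 ≈ 0.0909; existence CERTIFIED by the union bound.


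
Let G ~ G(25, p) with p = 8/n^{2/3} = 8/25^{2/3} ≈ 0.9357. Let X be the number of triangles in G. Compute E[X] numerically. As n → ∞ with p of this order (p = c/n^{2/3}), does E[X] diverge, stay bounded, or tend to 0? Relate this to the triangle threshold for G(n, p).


Number of potential triangles: C(25, 3) = 2300.
Each occurs with probability p³ ≈ (0.9357)³ ≈ 8.192000e-01.
By linearity: E[X] = C(25, 3)·p³ ≈ 2300 · 8.192000e-01 ≈ 1884.1600.
Since α = 2/3 < 1, p = c/n^{2/3} ≫ 1/n is above the triangle threshold p ~ 1/n. Asymptotically E[X] ~ (c³/6)·n^{3(1−α)} = (8³/6)·n^{1} → ∞; triangles are abundant w.h.p.

E[X] ≈ 1884.1600; in regime p = Θ(1/n^{2/3}) E[X] diverges (above the triangle threshold p ~ 1/n).


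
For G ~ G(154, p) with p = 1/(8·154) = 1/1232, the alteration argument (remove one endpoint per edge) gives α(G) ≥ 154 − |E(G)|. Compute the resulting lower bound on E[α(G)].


E[|E(G)|] = C(154, 2)·p = 11781 · (1/1232) = 153/16.
E[α(G)] ≥ n − E[|E(G)|] = 154 − 153/16 = 2311/16.
Numerically: ≈ 144.437500.
(This is only a lower bound; the true E[α(G)] may be larger.)

E[α(G)] ≥ 2311/16 ≈ 144.437500.


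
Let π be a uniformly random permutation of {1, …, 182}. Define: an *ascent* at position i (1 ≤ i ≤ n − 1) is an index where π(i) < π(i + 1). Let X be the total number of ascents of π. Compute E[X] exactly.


Write X = Σ X_I over i = 1, …, 181, with X_I the indicator of one ascent.
There are 181 indicators.
For each fixed i, the pair (π(i), π(i+1)) is a uniformly random ordered pair of distinct values from {1, …, 182}; by symmetry P[π(i) < π(i+1)] = 1/2.
By linearity: E[X] = 181 · (1/2) = (182 − 1) · (1/2) = 181/2 ≈ 90.500000.

E[X] = 181/2 = 90.500000.


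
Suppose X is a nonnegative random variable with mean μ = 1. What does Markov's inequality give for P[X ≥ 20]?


μ = E[X] = 1, a = 20.
Markov: P[X ≥ 20] ≤ μ/a = (1)/20 = 1/20.
Numerically: ≈ 0.050.
(Since a = 20 > μ = 1.000, the bound 1/20 is < 1 and informative.)

P[X ≥ 20] ≤ 1/20 ≈ 0.050.


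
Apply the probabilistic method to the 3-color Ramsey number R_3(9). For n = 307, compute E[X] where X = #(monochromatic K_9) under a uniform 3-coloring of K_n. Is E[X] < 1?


E[X] = C(307, 9) · 3^{1 − 36} = 59303278327292350 · 3^{−35} = 59303278327292350/50031545098999707.
As a reduced fraction: E[X] = 59303278327292350/50031545098999707 ≈ 1.1853177.
Is E[X] < 1? NO.
Since E[X] ≥ 1, the first-moment bound is inconclusive at n = 307; it does NOT by itself certify R_3(9) > 307.

E[X] = 59303278327292350/50031545098999707 ≈ 1.1853177; E[X] ≥ 1; first-moment method inconclusive here.


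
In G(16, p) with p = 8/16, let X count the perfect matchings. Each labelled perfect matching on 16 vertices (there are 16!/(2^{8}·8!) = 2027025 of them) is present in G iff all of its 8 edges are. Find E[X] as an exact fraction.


K_16 has 16!/(2^{8}·8!) = 2027025 labelled perfect matchings.
For each such perfect matching H, let X_H = 1 if all 8 edges of H are present in G. Then P[X_H = 1] = p^{8} = (1/2)^{8} = 1/256.
By linearity: E[X] = Σ_H E[X_H] = 2027025 · p^{8} = 2027025 · 1/256 = 2027025/256.
Numerically: E[X] ≈ 7.92e+03.

E[X] = 2027025 · (1/2)^{8} = 2027025/256 ≈ 7.92e+03.


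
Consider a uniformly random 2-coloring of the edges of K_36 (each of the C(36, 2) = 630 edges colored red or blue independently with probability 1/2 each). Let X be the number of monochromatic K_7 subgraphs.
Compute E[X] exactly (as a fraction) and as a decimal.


Let X = Σ_S X_S over the C(36, 7) = 8347680 subsets S of size 7, where X_S = 1 if the K_7 on S is monochromatic.
For a fixed S, the K_7 on S has C(7, 2) = 21 edges. P[all 21 edges red] = (1/2)^21, and likewise for blue, so P[monochromatic] = 2·(1/2)^21 = 2^{1 − 21} = 1/1048576.
By linearity: E[X] = C(36, 7) · 2^{1 − 21} = 8347680 · 1/1048576 = 260865/32768.
Numerically: E[X] ≈ 7.961.

E[X] = C(36,7)·2^(1−C(7,2)) = 260865/32768 ≈ 7.961.


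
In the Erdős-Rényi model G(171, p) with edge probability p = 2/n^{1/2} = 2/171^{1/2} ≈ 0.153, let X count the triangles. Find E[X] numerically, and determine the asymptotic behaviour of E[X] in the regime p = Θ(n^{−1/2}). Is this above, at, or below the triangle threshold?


Number of potential triangles: C(171, 3) = 818805.
Each occurs with probability p³ ≈ (0.153)³ ≈ 3.57763e-03.
By linearity: E[X] = C(171, 3)·p³ ≈ 818805 · 3.57763e-03 ≈ 2929.384.
Since α = 1/2 < 1, p = c/n^{1/2} ≫ 1/n is above the triangle threshold p ~ 1/n. Asymptotically E[X] ~ (c³/6)·n^{3(1−α)} = (2³/6)·n^{1.5} → ∞; triangles are abundant w.h.p.

E[X] ≈ 2929.384; in regime p = Θ(1/n^{1/2}) E[X] diverges (above the triangle threshold p ~ 1/n).
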